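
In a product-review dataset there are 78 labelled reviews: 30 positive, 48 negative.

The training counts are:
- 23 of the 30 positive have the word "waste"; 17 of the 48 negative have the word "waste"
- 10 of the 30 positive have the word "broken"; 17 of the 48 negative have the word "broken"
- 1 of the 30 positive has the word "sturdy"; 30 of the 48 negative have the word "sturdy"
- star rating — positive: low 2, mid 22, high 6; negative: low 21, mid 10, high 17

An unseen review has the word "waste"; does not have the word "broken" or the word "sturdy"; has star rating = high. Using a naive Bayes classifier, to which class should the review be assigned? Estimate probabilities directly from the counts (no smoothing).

positive

positive: (30/78) × (23/30) × (20/30) × (29/30) × (6/30) ≈ 0.0380057
negative: (48/78) × (17/48) × (31/48) × (18/48) × (17/48) ≈ 0.0186945
Highest score → positive.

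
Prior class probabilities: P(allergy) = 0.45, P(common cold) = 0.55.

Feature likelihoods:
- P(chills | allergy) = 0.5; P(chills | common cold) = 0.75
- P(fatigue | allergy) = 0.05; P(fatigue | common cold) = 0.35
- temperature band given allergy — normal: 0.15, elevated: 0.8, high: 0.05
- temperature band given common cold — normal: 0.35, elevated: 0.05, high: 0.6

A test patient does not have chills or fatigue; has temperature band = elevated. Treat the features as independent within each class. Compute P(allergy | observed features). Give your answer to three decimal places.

0.975

allergy: 0.45 × (1−0.5) × (1−0.05) × 0.8 = 0.171
common cold: 0.55 × (1−0.75) × (1−0.35) × 0.05 = 0.00446875
P(allergy | x) = 0.171 / 0.17546875 ≈ 0.975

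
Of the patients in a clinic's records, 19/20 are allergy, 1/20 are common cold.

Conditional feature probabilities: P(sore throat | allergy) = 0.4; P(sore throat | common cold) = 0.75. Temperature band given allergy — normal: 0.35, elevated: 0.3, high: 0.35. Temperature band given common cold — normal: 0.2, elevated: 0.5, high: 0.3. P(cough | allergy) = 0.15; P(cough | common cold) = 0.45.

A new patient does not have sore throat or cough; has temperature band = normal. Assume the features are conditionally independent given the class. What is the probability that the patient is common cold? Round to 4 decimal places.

allergy: 0.95 × (1−0.4) × 0.35 × (1−0.15) = 0.169575
common cold: 0.05 × (1−0.75) × 0.2 × (1−0.45) = 0.001375
P(common cold | x) = 0.001375 / 0.17095 ≈ 0.0080

0.0080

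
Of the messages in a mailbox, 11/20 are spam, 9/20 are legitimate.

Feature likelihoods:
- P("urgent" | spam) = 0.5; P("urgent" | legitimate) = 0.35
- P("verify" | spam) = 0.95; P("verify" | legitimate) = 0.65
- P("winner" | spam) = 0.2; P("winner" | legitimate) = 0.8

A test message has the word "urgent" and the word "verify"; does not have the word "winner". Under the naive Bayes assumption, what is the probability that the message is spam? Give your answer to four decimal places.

spam: 0.55 × 0.5 × 0.95 × (1−0.2) = 0.209
legitimate: 0.45 × 0.35 × 0.65 × (1−0.8) = 0.020475
P(spam | x) = 0.209 / 0.229475 ≈ 0.9108

0.9108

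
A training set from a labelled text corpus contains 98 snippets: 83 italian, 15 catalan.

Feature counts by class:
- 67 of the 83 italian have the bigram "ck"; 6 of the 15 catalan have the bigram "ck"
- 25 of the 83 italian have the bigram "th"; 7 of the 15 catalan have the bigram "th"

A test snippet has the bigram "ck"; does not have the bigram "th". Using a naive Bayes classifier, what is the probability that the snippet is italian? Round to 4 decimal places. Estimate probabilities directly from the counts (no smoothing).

italian: (83/98) × (67/83) × (58/83) ≈ 0.477748
catalan: (15/98) × (6/15) × (8/15) ≈ 0.0326531
P(italian | x) = 0.477748 / 0.5104011 ≈ 0.9360

0.9360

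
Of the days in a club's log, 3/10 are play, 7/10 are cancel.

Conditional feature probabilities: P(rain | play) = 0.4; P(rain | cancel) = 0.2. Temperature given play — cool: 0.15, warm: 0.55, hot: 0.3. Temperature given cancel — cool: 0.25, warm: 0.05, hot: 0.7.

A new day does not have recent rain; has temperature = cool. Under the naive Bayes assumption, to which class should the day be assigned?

play: 0.3 × (1−0.4) × 0.15 = 0.027
cancel: 0.7 × (1−0.2) × 0.25 = 0.14
Highest score → cancel.

cancel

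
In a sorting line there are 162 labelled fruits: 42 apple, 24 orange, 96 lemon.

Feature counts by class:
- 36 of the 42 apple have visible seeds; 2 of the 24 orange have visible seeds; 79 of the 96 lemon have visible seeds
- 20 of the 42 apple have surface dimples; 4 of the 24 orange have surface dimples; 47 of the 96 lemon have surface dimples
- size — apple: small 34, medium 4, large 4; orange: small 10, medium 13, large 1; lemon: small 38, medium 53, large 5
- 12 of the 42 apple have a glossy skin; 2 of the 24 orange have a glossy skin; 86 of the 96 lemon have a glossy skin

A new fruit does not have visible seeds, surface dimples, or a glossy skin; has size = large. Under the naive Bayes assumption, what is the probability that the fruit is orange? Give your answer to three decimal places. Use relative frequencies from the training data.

apple: (42/162) × (6/42) × (22/42) × (4/42) × (30/42) ≈ 0.00131975
orange: (24/162) × (22/24) × (20/24) × (1/24) × (22/24) ≈ 0.00432242
lemon: (96/162) × (17/96) × (49/96) × (5/96) × (10/96) ≈ 0.000290594
P(orange | x) = 0.00432242 / 0.005932764 ≈ 0.729

0.729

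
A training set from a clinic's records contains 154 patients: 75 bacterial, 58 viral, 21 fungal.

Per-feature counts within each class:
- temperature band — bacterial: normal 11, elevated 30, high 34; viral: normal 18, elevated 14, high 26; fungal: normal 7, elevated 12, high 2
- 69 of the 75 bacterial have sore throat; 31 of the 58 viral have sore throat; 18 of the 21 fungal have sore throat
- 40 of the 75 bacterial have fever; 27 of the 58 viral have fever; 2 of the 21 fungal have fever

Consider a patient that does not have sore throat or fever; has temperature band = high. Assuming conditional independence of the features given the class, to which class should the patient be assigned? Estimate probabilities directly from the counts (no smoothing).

viral

bacterial: (75/154) × (34/75) × (6/75) × (35/75) ≈ 0.00824242
viral: (58/154) × (26/58) × (27/58) × (31/58) ≈ 0.042007
fungal: (21/154) × (2/21) × (3/21) × (19/21) ≈ 0.00167859
Highest score → viral.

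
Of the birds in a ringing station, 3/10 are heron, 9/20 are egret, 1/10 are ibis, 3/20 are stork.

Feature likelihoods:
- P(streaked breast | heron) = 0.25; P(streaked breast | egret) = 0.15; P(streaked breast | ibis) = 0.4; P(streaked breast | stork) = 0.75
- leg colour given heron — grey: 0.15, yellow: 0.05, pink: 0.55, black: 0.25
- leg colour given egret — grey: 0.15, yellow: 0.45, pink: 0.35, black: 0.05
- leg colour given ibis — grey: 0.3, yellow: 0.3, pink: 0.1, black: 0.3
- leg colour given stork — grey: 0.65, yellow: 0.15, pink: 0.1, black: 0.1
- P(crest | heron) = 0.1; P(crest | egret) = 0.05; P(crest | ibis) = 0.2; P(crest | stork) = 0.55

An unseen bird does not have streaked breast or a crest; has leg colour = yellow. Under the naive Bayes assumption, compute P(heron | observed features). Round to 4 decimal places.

heron: 0.3 × (1−0.25) × 0.05 × (1−0.1) = 0.010125
egret: 0.45 × (1−0.15) × 0.45 × (1−0.05) = 0.16351875
ibis: 0.1 × (1−0.4) × 0.3 × (1−0.2) = 0.0144
stork: 0.15 × (1−0.75) × 0.15 × (1−0.55) = 0.00253125
P(heron | x) = 0.010125 / 0.190575 ≈ 0.0531

0.0531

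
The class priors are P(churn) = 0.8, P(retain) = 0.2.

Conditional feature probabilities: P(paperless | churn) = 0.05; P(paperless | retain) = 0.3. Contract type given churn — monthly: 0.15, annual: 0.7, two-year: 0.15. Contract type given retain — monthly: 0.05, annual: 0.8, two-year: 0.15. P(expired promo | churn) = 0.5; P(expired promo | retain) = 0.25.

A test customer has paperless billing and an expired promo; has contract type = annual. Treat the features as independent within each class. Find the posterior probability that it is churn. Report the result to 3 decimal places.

churn: 0.8 × 0.05 × 0.7 × 0.5 = 0.014
retain: 0.2 × 0.3 × 0.8 × 0.25 = 0.012
P(churn | x) = 0.014 / 0.026 ≈ 0.538

0.538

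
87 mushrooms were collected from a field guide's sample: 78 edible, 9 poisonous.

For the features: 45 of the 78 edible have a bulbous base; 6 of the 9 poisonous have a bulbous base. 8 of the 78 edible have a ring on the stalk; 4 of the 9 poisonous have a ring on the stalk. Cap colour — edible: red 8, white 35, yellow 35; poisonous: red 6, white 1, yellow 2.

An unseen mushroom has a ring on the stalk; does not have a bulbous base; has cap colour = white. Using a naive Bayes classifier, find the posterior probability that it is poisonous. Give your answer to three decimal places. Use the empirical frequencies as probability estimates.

0.089

edible: (78/87) × (33/78) × (8/78) × (35/78) ≈ 0.0174568
poisonous: (9/87) × (3/9) × (4/9) × (1/9) ≈ 0.00170285
P(poisonous | x) = 0.00170285 / 0.01915965 ≈ 0.089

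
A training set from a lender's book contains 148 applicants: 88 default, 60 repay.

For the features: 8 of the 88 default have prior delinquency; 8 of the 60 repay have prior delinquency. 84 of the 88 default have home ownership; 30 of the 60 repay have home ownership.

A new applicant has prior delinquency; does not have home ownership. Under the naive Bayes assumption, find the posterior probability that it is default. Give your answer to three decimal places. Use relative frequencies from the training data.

0.083

default: (88/148) × (8/88) × (4/88) ≈ 0.002457
repay: (60/148) × (8/60) × (30/60) ≈ 0.027027
P(default | x) = 0.002457 / 0.029484 ≈ 0.083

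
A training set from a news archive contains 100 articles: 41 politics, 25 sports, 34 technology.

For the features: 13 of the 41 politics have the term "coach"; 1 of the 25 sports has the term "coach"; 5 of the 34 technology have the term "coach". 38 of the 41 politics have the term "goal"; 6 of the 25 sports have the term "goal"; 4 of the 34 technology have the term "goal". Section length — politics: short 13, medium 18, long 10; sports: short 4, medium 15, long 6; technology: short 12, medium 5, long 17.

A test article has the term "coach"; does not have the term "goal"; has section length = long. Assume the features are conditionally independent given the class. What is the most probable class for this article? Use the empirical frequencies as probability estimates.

technology

politics: (41/100) × (13/41) × (3/41) × (10/41) ≈ 0.00232005
sports: (25/100) × (1/25) × (19/25) × (6/25) = 0.001824
technology: (34/100) × (5/34) × (30/34) × (17/34) ≈ 0.0220588
Highest score → technology.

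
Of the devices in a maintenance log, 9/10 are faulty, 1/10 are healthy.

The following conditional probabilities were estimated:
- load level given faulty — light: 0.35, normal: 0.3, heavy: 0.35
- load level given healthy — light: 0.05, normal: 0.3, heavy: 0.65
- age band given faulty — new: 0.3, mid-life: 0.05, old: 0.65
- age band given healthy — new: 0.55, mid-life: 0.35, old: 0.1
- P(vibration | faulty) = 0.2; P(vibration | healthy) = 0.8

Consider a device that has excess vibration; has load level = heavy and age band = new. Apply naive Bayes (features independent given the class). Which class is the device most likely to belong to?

healthy

faulty: 0.9 × 0.35 × 0.3 × 0.2 = 0.0189
healthy: 0.1 × 0.65 × 0.55 × 0.8 = 0.0286
Highest score → healthy.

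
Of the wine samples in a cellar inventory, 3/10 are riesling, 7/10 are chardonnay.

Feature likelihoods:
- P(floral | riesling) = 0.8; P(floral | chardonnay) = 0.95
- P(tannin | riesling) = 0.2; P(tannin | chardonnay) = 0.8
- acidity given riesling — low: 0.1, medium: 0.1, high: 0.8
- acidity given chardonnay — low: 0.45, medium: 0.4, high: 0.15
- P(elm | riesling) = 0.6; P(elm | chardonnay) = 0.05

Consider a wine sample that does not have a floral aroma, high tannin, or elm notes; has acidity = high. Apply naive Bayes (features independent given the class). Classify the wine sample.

riesling

riesling: 0.3 × (1−0.8) × (1−0.2) × 0.8 × (1−0.6) = 0.01536
chardonnay: 0.7 × (1−0.95) × (1−0.8) × 0.15 × (1−0.05) = 0.0009975
Highest score → riesling.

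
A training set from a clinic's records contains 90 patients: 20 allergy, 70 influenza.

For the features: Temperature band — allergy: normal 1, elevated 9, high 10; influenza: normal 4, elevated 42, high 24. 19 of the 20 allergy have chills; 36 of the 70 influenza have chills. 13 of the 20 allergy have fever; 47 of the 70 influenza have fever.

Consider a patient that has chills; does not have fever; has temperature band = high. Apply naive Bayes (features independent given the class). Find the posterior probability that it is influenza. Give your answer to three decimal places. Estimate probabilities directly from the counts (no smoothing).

0.549

allergy: (20/90) × (10/20) × (19/20) × (7/20) ≈ 0.0369444
influenza: (70/90) × (24/70) × (36/70) × (23/70) ≈ 0.0450612
P(influenza | x) = 0.0450612 / 0.0820056 ≈ 0.549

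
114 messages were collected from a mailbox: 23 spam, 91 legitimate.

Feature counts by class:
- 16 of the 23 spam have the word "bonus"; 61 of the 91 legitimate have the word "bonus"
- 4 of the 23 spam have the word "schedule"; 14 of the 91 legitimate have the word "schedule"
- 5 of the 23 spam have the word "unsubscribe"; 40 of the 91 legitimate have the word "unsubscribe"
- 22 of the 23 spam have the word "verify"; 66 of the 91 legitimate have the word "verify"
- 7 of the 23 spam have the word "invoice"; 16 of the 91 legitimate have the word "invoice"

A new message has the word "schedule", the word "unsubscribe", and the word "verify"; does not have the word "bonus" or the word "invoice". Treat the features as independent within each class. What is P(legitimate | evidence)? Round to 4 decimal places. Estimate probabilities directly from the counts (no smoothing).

0.8732

spam: (23/114) × (7/23) × (4/23) × (5/23) × (22/23) × (16/23) ≈ 0.00154474
legitimate: (91/114) × (30/91) × (14/91) × (40/91) × (66/91) × (75/91) ≈ 0.0106376
P(legitimate | x) = 0.0106376 / 0.01218234 ≈ 0.8732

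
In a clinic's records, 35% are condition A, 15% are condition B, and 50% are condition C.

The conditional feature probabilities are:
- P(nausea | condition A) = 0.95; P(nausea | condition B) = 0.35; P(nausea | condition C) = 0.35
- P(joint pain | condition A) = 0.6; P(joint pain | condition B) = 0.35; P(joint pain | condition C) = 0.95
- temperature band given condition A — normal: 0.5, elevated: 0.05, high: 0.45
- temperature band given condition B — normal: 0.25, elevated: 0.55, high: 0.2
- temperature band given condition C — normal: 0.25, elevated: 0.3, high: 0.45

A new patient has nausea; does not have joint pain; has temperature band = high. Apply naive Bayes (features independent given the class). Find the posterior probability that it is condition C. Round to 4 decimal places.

0.0558

condition A: 0.35 × 0.95 × (1−0.6) × 0.45 = 0.05985
condition B: 0.15 × 0.35 × (1−0.35) × 0.2 = 0.006825
condition C: 0.5 × 0.35 × (1−0.95) × 0.45 = 0.0039375
P(condition C | x) = 0.0039375 / 0.0706125 ≈ 0.0558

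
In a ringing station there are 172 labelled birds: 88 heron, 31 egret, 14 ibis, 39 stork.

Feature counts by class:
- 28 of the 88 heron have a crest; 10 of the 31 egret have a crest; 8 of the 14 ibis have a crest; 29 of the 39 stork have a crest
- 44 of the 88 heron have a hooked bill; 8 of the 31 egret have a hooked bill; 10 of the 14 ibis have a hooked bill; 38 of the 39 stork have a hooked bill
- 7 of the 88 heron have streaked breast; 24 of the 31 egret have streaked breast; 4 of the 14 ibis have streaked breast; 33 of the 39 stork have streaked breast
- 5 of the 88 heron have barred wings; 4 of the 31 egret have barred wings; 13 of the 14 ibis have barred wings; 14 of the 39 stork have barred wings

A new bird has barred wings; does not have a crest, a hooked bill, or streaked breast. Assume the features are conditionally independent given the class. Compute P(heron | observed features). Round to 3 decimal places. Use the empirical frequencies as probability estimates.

0.494

heron: (88/172) × (60/88) × (44/88) × (81/88) × (5/88) ≈ 0.00912184
egret: (31/172) × (21/31) × (23/31) × (7/31) × (4/31) ≈ 0.00263932
ibis: (14/172) × (6/14) × (4/14) × (10/14) × (13/14) ≈ 0.00661062
stork: (39/172) × (10/39) × (1/39) × (6/39) × (14/39) ≈ 0.0000823298
P(heron | x) = 0.00912184 / 0.0184541098 ≈ 0.494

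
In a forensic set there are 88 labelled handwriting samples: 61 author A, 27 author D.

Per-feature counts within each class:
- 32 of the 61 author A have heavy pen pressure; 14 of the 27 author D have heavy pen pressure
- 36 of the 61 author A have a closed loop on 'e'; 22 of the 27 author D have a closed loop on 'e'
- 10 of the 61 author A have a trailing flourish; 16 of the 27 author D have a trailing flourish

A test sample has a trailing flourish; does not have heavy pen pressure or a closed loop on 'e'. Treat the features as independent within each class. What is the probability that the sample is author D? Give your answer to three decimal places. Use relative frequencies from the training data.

0.423

author A: (61/88) × (29/61) × (25/61) × (10/61) ≈ 0.0221409
author D: (27/88) × (13/27) × (5/27) × (16/27) ≈ 0.0162115
P(author D | x) = 0.0162115 / 0.0383524 ≈ 0.423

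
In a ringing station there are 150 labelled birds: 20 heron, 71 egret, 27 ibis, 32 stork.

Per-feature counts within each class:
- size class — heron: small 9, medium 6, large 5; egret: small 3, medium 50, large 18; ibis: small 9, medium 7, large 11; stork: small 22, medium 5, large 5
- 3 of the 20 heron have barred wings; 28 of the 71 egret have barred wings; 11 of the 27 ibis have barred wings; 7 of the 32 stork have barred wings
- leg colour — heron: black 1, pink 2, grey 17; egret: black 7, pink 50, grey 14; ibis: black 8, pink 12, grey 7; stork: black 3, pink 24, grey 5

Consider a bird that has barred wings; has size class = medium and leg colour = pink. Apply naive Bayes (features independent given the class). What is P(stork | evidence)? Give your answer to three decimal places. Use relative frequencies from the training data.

0.051

heron: (20/150) × (6/20) × (3/20) × (2/20) = 0.0006
egret: (71/150) × (50/71) × (28/71) × (50/71) ≈ 0.0925742
ibis: (27/150) × (7/27) × (11/27) × (12/27) ≈ 0.00844993
stork: (32/150) × (5/32) × (7/32) × (24/32) = 0.00546875
P(stork | x) = 0.00546875 / 0.10709288 ≈ 0.051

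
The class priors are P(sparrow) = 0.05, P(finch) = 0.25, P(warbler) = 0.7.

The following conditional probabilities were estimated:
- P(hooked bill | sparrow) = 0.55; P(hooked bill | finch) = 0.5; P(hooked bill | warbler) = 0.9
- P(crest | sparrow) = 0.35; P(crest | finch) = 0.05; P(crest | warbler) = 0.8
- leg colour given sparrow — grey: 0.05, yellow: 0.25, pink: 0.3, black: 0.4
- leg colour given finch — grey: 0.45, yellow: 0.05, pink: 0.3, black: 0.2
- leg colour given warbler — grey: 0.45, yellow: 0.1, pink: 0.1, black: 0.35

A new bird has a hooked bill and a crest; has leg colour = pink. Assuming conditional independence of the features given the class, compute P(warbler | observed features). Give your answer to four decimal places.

0.9137

sparrow: 0.05 × 0.55 × 0.35 × 0.3 = 0.0028875
finch: 0.25 × 0.5 × 0.05 × 0.3 = 0.001875
warbler: 0.7 × 0.9 × 0.8 × 0.1 = 0.0504
P(warbler | x) = 0.0504 / 0.0551625 ≈ 0.9137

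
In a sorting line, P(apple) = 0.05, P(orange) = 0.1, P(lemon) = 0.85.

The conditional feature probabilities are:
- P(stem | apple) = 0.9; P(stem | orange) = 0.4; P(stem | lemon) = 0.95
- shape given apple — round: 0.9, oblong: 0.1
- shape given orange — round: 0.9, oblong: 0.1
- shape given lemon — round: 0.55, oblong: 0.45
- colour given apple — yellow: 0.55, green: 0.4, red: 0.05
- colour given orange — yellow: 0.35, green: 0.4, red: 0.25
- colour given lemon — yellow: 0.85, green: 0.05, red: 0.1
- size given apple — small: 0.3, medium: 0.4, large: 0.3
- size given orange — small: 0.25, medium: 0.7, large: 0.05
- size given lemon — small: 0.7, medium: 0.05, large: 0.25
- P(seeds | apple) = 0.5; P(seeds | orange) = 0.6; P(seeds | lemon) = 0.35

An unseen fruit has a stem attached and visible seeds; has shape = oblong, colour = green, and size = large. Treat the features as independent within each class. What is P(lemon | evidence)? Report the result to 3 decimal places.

0.833

apple: 0.05 × 0.9 × 0.1 × 0.4 × 0.3 × 0.5 = 0.00027
orange: 0.1 × 0.4 × 0.1 × 0.4 × 0.05 × 0.6 = 0.000048
lemon: 0.85 × 0.95 × 0.45 × 0.05 × 0.25 × 0.35 = 0.001589765625
P(lemon | x) = 0.001589765625 / 0.001907765625 ≈ 0.833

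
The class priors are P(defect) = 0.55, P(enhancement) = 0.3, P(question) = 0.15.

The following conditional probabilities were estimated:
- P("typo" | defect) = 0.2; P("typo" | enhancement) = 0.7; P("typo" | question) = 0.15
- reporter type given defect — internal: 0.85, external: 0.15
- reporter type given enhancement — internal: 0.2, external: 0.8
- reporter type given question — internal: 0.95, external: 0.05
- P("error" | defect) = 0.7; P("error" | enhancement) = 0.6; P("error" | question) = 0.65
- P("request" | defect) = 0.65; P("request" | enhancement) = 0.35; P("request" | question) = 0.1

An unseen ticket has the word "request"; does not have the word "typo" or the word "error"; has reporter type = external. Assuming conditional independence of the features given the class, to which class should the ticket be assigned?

defect: 0.55 × (1−0.2) × 0.15 × (1−0.7) × 0.65 = 0.01287
enhancement: 0.3 × (1−0.7) × 0.8 × (1−0.6) × 0.35 = 0.01008
question: 0.15 × (1−0.15) × 0.05 × (1−0.65) × 0.1 = 0.000223125
Highest score → defect.

defect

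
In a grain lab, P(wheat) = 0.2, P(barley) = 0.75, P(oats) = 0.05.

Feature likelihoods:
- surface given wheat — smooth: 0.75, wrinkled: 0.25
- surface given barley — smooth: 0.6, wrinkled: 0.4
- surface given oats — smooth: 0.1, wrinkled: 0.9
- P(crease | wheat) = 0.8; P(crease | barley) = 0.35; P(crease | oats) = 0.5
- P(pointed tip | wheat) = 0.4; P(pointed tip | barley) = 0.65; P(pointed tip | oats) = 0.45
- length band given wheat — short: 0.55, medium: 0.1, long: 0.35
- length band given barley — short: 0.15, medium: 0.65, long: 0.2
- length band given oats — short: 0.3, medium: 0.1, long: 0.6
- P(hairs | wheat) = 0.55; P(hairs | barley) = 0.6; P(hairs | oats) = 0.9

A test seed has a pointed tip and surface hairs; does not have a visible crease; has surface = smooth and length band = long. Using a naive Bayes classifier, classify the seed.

wheat: 0.2 × 0.75 × (1−0.8) × 0.4 × 0.35 × 0.55 = 0.00231
barley: 0.75 × 0.6 × (1−0.35) × 0.65 × 0.2 × 0.6 = 0.022815
oats: 0.05 × 0.1 × (1−0.5) × 0.45 × 0.6 × 0.9 = 0.0006075
Highest score → barley.

barley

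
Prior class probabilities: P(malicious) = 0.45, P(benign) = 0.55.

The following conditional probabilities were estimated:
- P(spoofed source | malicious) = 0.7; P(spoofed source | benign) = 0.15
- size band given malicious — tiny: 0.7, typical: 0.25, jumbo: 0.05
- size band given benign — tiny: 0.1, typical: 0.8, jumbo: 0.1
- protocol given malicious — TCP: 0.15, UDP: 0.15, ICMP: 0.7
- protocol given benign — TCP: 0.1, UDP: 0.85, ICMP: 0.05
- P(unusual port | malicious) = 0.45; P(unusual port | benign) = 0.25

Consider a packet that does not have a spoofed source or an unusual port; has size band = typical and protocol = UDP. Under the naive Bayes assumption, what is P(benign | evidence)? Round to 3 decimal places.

0.988

malicious: 0.45 × (1−0.7) × 0.25 × 0.15 × (1−0.45) = 0.002784375
benign: 0.55 × (1−0.15) × 0.8 × 0.85 × (1−0.25) = 0.238425
P(benign | x) = 0.238425 / 0.241209375 ≈ 0.988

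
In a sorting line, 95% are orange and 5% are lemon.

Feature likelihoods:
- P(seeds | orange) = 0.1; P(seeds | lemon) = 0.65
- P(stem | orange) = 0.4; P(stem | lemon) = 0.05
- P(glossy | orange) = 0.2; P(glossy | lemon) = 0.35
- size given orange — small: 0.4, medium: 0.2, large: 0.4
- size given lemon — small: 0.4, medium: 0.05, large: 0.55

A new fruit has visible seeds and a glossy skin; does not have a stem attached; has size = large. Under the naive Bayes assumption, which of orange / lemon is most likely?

orange: 0.95 × 0.1 × (1−0.4) × 0.2 × 0.4 = 0.00456
lemon: 0.05 × 0.65 × (1−0.05) × 0.35 × 0.55 = 0.0059434375
Highest score → lemon.

lemon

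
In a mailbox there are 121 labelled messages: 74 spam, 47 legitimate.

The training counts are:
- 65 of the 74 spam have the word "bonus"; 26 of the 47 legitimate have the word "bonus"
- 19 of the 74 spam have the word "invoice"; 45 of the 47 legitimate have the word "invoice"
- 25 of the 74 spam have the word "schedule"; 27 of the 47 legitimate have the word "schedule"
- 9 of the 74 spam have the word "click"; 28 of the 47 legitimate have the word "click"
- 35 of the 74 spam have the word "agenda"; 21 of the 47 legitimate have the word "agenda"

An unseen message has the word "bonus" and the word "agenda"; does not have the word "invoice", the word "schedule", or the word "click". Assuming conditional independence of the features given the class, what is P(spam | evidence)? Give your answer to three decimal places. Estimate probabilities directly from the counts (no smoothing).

0.994

spam: (74/121) × (65/74) × (55/74) × (49/74) × (65/74) × (35/74) ≈ 0.109835
legitimate: (47/121) × (26/47) × (2/47) × (20/47) × (19/47) × (21/47) ≈ 0.000702796
P(spam | x) = 0.109835 / 0.110537796 ≈ 0.994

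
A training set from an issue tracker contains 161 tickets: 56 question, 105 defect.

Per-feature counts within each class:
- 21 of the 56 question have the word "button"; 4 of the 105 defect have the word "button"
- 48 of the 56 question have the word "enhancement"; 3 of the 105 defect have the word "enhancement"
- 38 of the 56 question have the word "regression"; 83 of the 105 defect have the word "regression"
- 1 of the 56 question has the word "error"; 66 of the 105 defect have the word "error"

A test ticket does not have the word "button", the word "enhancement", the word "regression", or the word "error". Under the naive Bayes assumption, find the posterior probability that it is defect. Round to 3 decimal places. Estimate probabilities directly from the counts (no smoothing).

question: (56/161) × (35/56) × (8/56) × (18/56) × (55/56) ≈ 0.009804
defect: (105/161) × (101/105) × (102/105) × (22/105) × (39/105) ≈ 0.0474258
P(defect | x) = 0.0474258 / 0.0572298 ≈ 0.829

0.829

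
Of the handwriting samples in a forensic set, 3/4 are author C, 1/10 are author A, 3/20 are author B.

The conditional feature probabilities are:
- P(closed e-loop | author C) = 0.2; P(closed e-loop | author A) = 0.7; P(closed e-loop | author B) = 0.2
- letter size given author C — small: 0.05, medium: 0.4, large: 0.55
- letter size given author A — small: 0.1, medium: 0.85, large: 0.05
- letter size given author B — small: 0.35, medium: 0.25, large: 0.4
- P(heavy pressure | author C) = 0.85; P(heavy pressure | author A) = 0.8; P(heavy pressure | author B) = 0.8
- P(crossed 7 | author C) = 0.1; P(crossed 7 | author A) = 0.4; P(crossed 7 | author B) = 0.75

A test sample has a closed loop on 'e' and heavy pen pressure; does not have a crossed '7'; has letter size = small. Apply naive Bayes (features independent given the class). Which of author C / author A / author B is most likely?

author C

author C: 0.75 × 0.2 × 0.05 × 0.85 × (1−0.1) = 0.0057375
author A: 0.1 × 0.7 × 0.1 × 0.8 × (1−0.4) = 0.00336
author B: 0.15 × 0.2 × 0.35 × 0.8 × (1−0.75) = 0.0021
Highest score → author C.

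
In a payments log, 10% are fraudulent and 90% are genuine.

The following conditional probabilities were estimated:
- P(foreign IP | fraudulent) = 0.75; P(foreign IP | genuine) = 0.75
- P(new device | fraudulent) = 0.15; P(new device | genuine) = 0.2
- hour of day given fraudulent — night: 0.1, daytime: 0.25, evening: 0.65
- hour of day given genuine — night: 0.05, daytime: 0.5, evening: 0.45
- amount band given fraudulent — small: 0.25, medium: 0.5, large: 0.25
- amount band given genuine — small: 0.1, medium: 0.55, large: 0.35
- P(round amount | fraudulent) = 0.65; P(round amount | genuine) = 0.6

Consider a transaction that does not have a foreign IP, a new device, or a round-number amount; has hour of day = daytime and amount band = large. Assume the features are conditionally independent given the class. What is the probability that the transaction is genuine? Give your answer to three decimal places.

fraudulent: 0.1 × (1−0.75) × (1−0.15) × 0.25 × 0.25 × (1−0.65) = 0.00046484375
genuine: 0.9 × (1−0.75) × (1−0.2) × 0.5 × 0.35 × (1−0.6) = 0.0126
P(genuine | x) = 0.0126 / 0.01306484375 ≈ 0.964

0.964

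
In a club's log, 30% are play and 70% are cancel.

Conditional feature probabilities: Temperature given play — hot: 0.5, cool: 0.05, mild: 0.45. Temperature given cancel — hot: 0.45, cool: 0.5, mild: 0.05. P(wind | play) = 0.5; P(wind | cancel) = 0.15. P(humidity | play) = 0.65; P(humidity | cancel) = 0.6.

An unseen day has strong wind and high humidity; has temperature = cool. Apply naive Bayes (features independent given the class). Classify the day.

play: 0.3 × 0.05 × 0.5 × 0.65 = 0.004875
cancel: 0.7 × 0.5 × 0.15 × 0.6 = 0.0315
Highest score → cancel.

cancel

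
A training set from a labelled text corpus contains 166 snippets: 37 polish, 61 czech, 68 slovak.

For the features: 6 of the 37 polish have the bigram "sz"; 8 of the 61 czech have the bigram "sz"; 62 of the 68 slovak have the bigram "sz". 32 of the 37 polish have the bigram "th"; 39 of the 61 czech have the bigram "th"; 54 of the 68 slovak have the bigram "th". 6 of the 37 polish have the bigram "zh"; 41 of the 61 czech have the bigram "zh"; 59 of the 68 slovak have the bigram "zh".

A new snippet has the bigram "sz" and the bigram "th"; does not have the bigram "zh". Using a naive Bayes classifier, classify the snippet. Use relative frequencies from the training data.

polish: (37/166) × (6/37) × (32/37) × (31/37) ≈ 0.026191
czech: (61/166) × (8/61) × (39/61) × (20/61) ≈ 0.0101022
slovak: (68/166) × (62/68) × (54/68) × (9/68) ≈ 0.0392556
Highest score → slovak.

slovak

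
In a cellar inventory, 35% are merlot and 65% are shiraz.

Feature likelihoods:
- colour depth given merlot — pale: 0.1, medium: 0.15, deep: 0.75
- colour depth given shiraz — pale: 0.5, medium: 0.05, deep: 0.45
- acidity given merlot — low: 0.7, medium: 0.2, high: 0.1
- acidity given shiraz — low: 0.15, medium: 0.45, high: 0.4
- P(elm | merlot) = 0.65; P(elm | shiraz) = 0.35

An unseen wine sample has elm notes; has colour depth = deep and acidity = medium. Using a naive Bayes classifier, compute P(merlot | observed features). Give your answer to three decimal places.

merlot: 0.35 × 0.75 × 0.2 × 0.65 = 0.034125
shiraz: 0.65 × 0.45 × 0.45 × 0.35 = 0.04606875
P(merlot | x) = 0.034125 / 0.08019375 ≈ 0.426

0.426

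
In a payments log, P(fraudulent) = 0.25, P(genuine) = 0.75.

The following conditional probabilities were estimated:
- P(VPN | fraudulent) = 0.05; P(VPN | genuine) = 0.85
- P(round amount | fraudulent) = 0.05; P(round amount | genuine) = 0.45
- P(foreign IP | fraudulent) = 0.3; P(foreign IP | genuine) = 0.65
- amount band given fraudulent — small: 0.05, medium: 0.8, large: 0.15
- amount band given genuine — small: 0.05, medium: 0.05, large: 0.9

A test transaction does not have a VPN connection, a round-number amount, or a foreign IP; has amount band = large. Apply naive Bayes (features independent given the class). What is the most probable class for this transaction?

fraudulent: 0.25 × (1−0.05) × (1−0.05) × (1−0.3) × 0.15 = 0.023690625
genuine: 0.75 × (1−0.85) × (1−0.45) × (1−0.65) × 0.9 = 0.019490625
Highest score → fraudulent.

fraudulent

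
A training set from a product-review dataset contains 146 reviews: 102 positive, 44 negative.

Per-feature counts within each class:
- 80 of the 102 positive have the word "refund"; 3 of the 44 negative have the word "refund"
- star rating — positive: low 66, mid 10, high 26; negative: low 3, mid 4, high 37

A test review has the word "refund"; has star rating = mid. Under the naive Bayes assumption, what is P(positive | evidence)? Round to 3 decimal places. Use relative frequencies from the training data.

0.966

positive: (102/146) × (80/102) × (10/102) ≈ 0.0537201
negative: (44/146) × (3/44) × (4/44) ≈ 0.001868
P(positive | x) = 0.0537201 / 0.0555881 ≈ 0.966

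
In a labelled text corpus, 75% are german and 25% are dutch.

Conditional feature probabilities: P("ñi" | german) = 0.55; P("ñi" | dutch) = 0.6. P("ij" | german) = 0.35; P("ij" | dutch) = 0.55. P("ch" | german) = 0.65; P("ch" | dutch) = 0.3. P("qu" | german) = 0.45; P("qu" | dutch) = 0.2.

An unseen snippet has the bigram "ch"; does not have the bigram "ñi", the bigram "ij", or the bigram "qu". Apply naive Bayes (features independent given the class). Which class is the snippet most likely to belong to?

german

german: 0.75 × (1−0.55) × (1−0.35) × 0.65 × (1−0.45) = 0.0784265625
dutch: 0.25 × (1−0.6) × (1−0.55) × 0.3 × (1−0.2) = 0.0108
Highest score → german.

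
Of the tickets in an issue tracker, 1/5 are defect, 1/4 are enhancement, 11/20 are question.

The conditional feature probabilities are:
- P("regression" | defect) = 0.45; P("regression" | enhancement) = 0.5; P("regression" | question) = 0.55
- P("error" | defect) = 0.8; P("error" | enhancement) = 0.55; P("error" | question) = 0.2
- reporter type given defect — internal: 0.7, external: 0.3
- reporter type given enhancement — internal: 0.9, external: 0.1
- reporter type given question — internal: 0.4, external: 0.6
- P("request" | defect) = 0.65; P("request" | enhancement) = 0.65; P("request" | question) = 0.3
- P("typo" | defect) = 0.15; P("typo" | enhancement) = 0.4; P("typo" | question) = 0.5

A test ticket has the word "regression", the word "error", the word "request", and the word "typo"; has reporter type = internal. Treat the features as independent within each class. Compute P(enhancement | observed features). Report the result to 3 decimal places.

0.653

defect: 0.2 × 0.45 × 0.8 × 0.7 × 0.65 × 0.15 = 0.004914
enhancement: 0.25 × 0.5 × 0.55 × 0.9 × 0.65 × 0.4 = 0.0160875
question: 0.55 × 0.55 × 0.2 × 0.4 × 0.3 × 0.5 = 0.00363
P(enhancement | x) = 0.0160875 / 0.0246315 ≈ 0.653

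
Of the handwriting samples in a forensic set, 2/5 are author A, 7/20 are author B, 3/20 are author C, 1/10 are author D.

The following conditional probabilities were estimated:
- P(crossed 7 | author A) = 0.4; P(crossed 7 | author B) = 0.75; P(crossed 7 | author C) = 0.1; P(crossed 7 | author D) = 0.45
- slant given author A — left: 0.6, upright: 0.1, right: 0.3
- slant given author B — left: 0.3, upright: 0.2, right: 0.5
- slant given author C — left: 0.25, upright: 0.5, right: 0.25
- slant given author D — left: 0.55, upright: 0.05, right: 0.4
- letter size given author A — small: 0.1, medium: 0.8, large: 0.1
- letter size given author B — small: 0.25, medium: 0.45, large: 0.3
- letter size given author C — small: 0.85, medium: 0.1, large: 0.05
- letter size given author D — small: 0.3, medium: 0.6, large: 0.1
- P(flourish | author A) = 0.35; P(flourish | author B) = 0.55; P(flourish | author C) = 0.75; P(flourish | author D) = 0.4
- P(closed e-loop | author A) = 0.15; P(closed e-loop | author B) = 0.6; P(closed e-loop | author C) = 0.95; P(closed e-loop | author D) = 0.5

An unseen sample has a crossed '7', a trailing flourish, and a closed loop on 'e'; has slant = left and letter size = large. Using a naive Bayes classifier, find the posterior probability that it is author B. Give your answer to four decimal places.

author A: 0.4 × 0.4 × 0.6 × 0.1 × 0.35 × 0.15 = 0.000504
author B: 0.35 × 0.75 × 0.3 × 0.3 × 0.55 × 0.6 = 0.00779625
author C: 0.15 × 0.1 × 0.25 × 0.05 × 0.75 × 0.95 = 0.00013359375
author D: 0.1 × 0.45 × 0.55 × 0.1 × 0.4 × 0.5 = 0.000495
P(author B | x) = 0.00779625 / 0.00892884375 ≈ 0.8732

0.8732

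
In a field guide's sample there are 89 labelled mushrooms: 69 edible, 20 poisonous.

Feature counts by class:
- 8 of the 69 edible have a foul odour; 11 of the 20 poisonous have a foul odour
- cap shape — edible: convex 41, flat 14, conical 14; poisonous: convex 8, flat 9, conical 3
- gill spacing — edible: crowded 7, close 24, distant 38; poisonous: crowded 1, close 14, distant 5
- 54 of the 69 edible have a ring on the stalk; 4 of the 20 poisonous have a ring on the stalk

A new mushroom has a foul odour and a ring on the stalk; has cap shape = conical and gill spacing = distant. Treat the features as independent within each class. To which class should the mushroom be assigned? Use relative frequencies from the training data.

edible

edible: (69/89) × (8/69) × (14/69) × (38/69) × (54/69) ≈ 0.00786064
poisonous: (20/89) × (11/20) × (3/20) × (5/20) × (4/20) ≈ 0.000926966
Highest score → edible.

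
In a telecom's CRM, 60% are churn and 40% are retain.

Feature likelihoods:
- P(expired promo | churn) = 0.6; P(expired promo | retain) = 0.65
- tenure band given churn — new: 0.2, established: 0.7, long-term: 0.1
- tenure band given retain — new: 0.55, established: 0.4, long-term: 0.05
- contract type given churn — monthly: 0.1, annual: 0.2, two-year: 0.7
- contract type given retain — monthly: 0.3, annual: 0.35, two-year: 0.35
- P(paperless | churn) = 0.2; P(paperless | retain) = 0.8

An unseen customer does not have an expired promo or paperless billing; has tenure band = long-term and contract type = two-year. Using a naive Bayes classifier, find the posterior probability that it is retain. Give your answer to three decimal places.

churn: 0.6 × (1−0.6) × 0.1 × 0.7 × (1−0.2) = 0.01344
retain: 0.4 × (1−0.65) × 0.05 × 0.35 × (1−0.8) = 0.00049
P(retain | x) = 0.00049 / 0.01393 ≈ 0.035

0.035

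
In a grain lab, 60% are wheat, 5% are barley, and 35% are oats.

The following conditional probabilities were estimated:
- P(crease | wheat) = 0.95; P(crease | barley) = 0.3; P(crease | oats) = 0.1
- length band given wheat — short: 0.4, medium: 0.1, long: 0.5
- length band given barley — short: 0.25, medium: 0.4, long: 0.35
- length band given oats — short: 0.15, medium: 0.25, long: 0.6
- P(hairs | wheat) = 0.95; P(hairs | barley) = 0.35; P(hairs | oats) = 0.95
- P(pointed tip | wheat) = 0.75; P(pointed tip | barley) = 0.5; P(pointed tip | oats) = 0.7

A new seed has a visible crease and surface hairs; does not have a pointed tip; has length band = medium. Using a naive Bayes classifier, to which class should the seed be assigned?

wheat

wheat: 0.6 × 0.95 × 0.1 × 0.95 × (1−0.75) = 0.0135375
barley: 0.05 × 0.3 × 0.4 × 0.35 × (1−0.5) = 0.00105
oats: 0.35 × 0.1 × 0.25 × 0.95 × (1−0.7) = 0.00249375
Highest score → wheat.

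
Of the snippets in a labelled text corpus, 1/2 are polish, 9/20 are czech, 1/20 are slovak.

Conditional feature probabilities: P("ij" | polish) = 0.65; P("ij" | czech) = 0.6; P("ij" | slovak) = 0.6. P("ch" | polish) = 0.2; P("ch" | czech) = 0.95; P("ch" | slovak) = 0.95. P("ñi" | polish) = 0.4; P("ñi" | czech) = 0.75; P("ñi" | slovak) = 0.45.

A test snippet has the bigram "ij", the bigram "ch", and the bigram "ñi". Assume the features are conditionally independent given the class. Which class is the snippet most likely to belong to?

czech

polish: 0.5 × 0.65 × 0.2 × 0.4 = 0.026
czech: 0.45 × 0.6 × 0.95 × 0.75 = 0.192375
slovak: 0.05 × 0.6 × 0.95 × 0.45 = 0.012825
Highest score → czech.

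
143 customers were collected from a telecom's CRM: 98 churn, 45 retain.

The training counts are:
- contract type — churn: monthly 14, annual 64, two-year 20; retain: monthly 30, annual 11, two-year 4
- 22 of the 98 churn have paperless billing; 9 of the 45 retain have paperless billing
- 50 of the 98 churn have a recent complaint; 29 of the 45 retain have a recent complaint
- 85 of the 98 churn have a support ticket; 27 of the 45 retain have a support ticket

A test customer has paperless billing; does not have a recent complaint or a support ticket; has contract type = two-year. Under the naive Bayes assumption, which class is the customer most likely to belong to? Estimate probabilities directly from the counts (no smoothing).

churn: (98/143) × (20/98) × (22/98) × (48/98) × (13/98) ≈ 0.00203997
retain: (45/143) × (4/45) × (9/45) × (16/45) × (18/45) ≈ 0.000795649
Highest score → churn.

churn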